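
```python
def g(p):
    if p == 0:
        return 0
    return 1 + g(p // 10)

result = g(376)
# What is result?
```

Count of digits of 376: 3

Answer: 3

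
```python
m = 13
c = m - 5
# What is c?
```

Trace:
`m = 13` → m = 13
`c = m - 5` → c = 8
So c = 8

Answer: 8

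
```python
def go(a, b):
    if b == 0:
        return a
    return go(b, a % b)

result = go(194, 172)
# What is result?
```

go(194, 172) -> go(172, 22) -> go(22, 18) -> go(18, 4) -> go(4, 2) -> go(2, 0) -> 2

Answer: 2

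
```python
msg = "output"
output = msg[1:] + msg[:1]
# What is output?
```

Trace:
`msg = "output"` → msg = 'output'
`output = msg[1:] + msg[:1]` → output = 'utputo'
So output = 'utputo'

Answer: 'utputo'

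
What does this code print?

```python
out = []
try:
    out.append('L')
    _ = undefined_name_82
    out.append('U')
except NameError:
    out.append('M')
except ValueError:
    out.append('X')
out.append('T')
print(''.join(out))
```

Execution trace: 'L' (try body) → 'M' (except NameError) → 'T' (after the try/except). Output: LMT

Answer: LMT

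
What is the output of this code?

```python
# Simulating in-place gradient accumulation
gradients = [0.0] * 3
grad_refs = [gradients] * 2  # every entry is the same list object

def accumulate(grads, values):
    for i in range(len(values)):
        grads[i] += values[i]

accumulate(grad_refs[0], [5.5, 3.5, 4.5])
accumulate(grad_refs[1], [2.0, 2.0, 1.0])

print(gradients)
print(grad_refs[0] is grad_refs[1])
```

Key concept: gradient accumulation aliasing.
Step by step:
`gradients = [0.0] * 3` → gradients = [0.0, 0.0, 0.0]
`grad_refs = [gradients] * 2` → grad_refs = [[0.0, 0.0, 0.0], [0.0, 0.0, 0.0]]
`accumulate(grad_refs[0], [5.5, 3.5, 4.5])` → gradients = [5.5, 3.5, 4.5]; grad_refs = [[5.5, 3.5, 4.5], [5.5, 3.5, 4.5]]
`accumulate(grad_refs[1], [2.0, 2.0, 1.0])` → gradients = [7.5, 5.5, 5.5]; grad_refs = [[7.5, 5.5, 5.5], [7.5, 5.5, 5.5]]
`print(gradients)` → prints [7.5, 5.5, 5.5]
`print(grad_refs[0] is grad_refs[1])` → prints True

Answer:
[7.5, 5.5, 5.5]
True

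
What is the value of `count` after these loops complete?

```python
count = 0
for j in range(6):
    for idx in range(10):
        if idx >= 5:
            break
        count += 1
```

Inner breaks at 5, outer runs 6 times
`count` takes the values: 0 → 1 → 2 → 3 → 4 → 5 → 6 → 7 → 8 → 9 → 10 → 11 → 12 → 13 → 14 → 15 → 16 → 17 → 18 → 19 → 20 → 21 → 22 → 23 → 24 → 25 → 26 → 27 → 28 → 29 → 30

Answer: 30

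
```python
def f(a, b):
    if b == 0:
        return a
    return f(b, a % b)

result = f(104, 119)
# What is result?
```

f(104, 119) -> f(119, 104) -> f(104, 15) -> f(15, 14) -> f(14, 1) -> f(1, 0) -> 1

Answer: 1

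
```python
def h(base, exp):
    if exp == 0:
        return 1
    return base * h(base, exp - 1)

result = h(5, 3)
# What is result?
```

h(5, 3) = 5 * 5 * 5 = 125

Answer: 125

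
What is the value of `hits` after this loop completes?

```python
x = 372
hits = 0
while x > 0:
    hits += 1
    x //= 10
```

Count digits by repeated division by 10
`hits` takes the values: 0 → 1 → 2 → 3

Answer: 3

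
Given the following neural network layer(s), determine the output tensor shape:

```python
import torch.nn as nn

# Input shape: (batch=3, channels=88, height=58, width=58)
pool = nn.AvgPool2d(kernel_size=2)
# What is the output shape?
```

Input: (3, 88, 58, 58) -> Output: (3, 88, 29, 29)

Answer: (3, 88, 29, 29)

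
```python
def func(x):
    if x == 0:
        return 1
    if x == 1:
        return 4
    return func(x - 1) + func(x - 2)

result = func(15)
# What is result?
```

Build up from base cases: func(0)=1, func(1)=4, func(2)=5, func(3)=9, func(4)=14, func(5)=23, func(6)=37, ..., func(15)=2817

Answer: 2817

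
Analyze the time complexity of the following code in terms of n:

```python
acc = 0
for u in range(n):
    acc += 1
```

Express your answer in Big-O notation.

Each loop level contributes: n. Multiplying the contributions gives O(n).

Answer: O(n)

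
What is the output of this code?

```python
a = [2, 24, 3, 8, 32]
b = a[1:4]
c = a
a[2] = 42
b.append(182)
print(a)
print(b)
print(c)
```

Key concept: slice vs alias.
Step by step:
`a = [2, 24, 3, 8, 32]` → a = [2, 24, 3, 8, 32]
`b = a[1:4]` → b = [24, 3, 8]
`c = a` → c = [2, 24, 3, 8, 32] (same object as a)
`a[2] = 42` → a = [2, 24, 42, 8, 32] (same object as c); c = [2, 24, 42, 8, 32] (same object as a)
`b.append(182)` → b = [24, 3, 8, 182]
`print(a)` → prints [2, 24, 42, 8, 32]
`print(b)` → prints [24, 3, 8, 182]
`print(c)` → prints [2, 24, 42, 8, 32]

Answer:
[2, 24, 42, 8, 32]
[24, 3, 8, 182]
[2, 24, 42, 8, 32]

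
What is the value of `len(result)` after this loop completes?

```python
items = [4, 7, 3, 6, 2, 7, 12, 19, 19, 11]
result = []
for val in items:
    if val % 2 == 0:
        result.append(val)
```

Count even numbers in [4, 7, 3, 6, 2, 7, 12, 19, 19, 11]
`result` takes the values: [] → [4] → [4, 6] → [4, 6, 2] → [4, 6, 2, 12]
So `len(result)` = 4

Answer: 4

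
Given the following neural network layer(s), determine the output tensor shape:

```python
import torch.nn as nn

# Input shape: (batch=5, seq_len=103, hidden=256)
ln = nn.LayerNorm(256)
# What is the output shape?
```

Input: (5, 103, 256) -> Output: (5, 103, 256)

Answer: (5, 103, 256)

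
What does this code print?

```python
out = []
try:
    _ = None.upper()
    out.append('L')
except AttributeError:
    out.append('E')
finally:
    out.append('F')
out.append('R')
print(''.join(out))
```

Execution trace: 'E' (except AttributeError) → 'F' (finally) → 'R' (after the try/except). Output: EFR

Answer: EFR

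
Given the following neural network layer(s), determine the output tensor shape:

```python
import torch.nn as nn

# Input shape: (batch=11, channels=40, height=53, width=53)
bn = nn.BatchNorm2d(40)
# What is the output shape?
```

Input: (11, 40, 53, 53) -> Output: (11, 40, 53, 53)

Answer: (11, 40, 53, 53)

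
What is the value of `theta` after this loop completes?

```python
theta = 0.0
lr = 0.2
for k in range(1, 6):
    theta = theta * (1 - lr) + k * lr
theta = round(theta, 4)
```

Moving average with lr=0.2
`theta` takes the values: 0.0 → 0.2 → 0.56 → 1.048 → 1.6384 → 2.31072 → 2.3107

Answer: 2.3107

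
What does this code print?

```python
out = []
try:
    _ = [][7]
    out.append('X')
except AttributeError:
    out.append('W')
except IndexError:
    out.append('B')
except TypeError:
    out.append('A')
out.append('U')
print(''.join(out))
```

Execution trace: 'B' (except IndexError) → 'U' (after the try/except). Output: BU

Answer: BU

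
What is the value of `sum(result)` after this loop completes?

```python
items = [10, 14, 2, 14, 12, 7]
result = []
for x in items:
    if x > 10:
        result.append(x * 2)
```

Sum of doubled values > 10
`result` takes the values: [] → [28] → [28, 28] → [28, 28, 24]
So `sum(result)` = 80

Answer: 80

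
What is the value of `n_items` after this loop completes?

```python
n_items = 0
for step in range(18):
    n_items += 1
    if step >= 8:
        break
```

Loop breaks when step reaches 8, n_items is 9
`n_items` takes the values: 0 → 1 → 2 → 3 → 4 → 5 → 6 → 7 → 8 → 9

Answer: 9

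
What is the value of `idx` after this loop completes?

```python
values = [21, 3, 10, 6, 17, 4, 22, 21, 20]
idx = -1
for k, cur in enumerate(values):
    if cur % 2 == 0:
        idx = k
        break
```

First even number index in [21, 3, 10, 6, 17, 4, 22, 21, 20]
`idx` takes the values: -1 → 2

Answer: 2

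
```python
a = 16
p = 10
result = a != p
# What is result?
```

Trace:
`a = 16` → a = 16
`p = 10` → p = 10
`result = a != p` → result = True
So result = True

Answer: True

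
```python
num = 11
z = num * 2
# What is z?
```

Trace:
`num = 11` → num = 11
`z = num * 2` → z = 22
So z = 22

Answer: 22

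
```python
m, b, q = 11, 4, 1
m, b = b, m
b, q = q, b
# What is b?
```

Trace:
`m, b, q = 11, 4, 1` → m = 11; b = 4; q = 1
`m, b = b, m` → m = 4; b = 11
`b, q = q, b` → b = 1; q = 11
So b = 1

Answer: 1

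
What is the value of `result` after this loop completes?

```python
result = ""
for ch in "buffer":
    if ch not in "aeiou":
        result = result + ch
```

Remove vowels from 'buffer'
`result` takes the values: "" → "b" → "bf" → "bff" → "bffr"

Answer: "bffr"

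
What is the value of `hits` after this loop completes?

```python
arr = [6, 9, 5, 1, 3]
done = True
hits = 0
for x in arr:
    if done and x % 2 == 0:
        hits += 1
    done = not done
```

Count even values at even positions
`hits` takes the values: 0 → 1

Answer: 1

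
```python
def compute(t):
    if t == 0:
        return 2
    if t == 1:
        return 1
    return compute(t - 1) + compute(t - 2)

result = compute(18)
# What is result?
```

Build up from base cases: compute(0)=2, compute(1)=1, compute(2)=3, compute(3)=4, compute(4)=7, compute(5)=11, compute(6)=18, ..., compute(18)=5778

Answer: 5778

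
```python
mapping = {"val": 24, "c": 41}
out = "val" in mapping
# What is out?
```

Trace:
`mapping = {"val": 24, "c": 41}` → mapping = {'val': 24, 'c': 41}
`out = "val" in mapping` → out = True
So out = True

Answer: True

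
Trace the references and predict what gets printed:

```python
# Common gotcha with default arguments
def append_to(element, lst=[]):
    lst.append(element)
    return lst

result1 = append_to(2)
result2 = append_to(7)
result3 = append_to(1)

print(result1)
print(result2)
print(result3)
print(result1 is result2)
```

Key concept: mutable default argument gotcha.
Step by step:
`result1 = append_to(2)` → result1 = [2]
`result2 = append_to(7)` → result1 = [2, 7] (same object as result2); result2 = [2, 7] (same object as result1)
`result3 = append_to(1)` → result1 = [2, 7, 1] (same object as result2, result3); result2 = [2, 7, 1] (same object as result1, result3); result3 = [2, 7, 1] (same object as result1, result2)
`print(result1)` → prints [2, 7, 1]
`print(result2)` → prints [2, 7, 1]
`print(result3)` → prints [2, 7, 1]
`print(result1 is result2)` → prints True

Answer:
[2, 7, 1]
[2, 7, 1]
[2, 7, 1]
True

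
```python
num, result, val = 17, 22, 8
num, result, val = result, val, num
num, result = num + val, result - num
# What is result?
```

Trace:
`num, result, val = 17, 22, 8` → num = 17; result = 22; val = 8
`num, result, val = result, val, num` → num = 22; result = 8; val = 17
`num, result = num + val, result - num` → num = 39; result = -14
So result = -14

Answer: -14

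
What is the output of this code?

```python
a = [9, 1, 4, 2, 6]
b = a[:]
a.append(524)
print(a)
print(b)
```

Key concept: slice [:] creates copy.
Step by step:
`a = [9, 1, 4, 2, 6]` → a = [9, 1, 4, 2, 6]
`b = a[:]` → b = [9, 1, 4, 2, 6]
`a.append(524)` → a = [9, 1, 4, 2, 6, 524]
`print(a)` → prints [9, 1, 4, 2, 6, 524]
`print(b)` → prints [9, 1, 4, 2, 6]

Answer:
[9, 1, 4, 2, 6, 524]
[9, 1, 4, 2, 6]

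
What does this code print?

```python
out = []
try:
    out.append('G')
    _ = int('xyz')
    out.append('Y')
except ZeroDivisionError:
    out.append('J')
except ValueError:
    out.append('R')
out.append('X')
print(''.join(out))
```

Execution trace: 'G' (try body) → 'R' (except ValueError) → 'X' (after the try/except). Output: GRX

Answer: GRX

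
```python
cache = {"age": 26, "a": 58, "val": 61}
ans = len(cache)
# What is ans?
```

Trace:
`cache = {"age": 26, "a": 58, "val": 61}` → cache = {'age': 26, 'a': 58, 'val': 61}
`ans = len(cache)` → ans = 3
So ans = 3

Answer: 3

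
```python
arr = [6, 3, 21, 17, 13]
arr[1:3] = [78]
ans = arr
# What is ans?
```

Trace:
`arr = [6, 3, 21, 17, 13]` → arr = [6, 3, 21, 17, 13]
`arr[1:3] = [78]` → arr = [6, 78, 17, 13]
`ans = arr` → ans = [6, 78, 17, 13]
So ans = [6, 78, 17, 13]

Answer: [6, 78, 17, 13]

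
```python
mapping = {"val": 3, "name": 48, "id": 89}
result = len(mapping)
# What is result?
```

Trace:
`mapping = {"val": 3, "name": 48, "id": 89}` → mapping = {'val': 3, 'name': 48, 'id': 89}
`result = len(mapping)` → result = 3
So result = 3

Answer: 3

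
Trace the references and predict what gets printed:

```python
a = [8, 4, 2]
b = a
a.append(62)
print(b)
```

Key concept: basic list aliasing.
Step by step:
`a = [8, 4, 2]` → a = [8, 4, 2]
`b = a` → b = [8, 4, 2] (same object as a)
`a.append(62)` → a = [8, 4, 2, 62] (same object as b); b = [8, 4, 2, 62] (same object as a)
`print(b)` → prints [8, 4, 2, 62]

Answer: [8, 4, 2, 62]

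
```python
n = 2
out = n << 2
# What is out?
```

Trace:
`n = 2` → n = 2
`out = n << 2` → out = 8
So out = 8

Answer: 8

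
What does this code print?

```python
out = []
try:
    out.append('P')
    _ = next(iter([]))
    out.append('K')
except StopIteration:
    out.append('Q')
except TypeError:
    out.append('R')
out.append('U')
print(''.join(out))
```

Execution trace: 'P' (try body) → 'Q' (except StopIteration) → 'U' (after the try/except). Output: PQU

Answer: PQU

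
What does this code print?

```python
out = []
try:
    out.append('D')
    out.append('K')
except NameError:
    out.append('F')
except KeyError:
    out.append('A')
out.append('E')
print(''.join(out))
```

Execution trace: 'D' (try body) → 'K' (try body, no exception) → 'E' (after the try/except). Output: DKE

Answer: DKE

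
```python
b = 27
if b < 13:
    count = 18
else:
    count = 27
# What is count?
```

Trace:
`b = 27` → b = 27
`if b < 13: ...` → b < 13 is False, take else branch → count = 27
So count = 27

Answer: 27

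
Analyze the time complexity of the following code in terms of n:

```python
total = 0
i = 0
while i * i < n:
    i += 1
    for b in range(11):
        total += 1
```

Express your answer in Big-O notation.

Each loop level contributes: √n × 1. Multiplying the contributions gives O(√n).

Answer: O(√n)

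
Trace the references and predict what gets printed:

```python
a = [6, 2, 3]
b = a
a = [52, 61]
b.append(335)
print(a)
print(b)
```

Key concept: rebinding vs mutation: a is rebound to a new list, b still points at the original.
Step by step:
`a = [6, 2, 3]` → a = [6, 2, 3]
`b = a` → b = [6, 2, 3] (same object as a)
`a = [52, 61]` → a = [52, 61]
`b.append(335)` → b = [6, 2, 3, 335]
`print(a)` → prints [52, 61]
`print(b)` → prints [6, 2, 3, 335]

Answer:
[52, 61]
[6, 2, 3, 335]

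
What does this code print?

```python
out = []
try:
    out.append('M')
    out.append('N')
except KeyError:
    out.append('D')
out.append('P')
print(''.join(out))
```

Execution trace: 'M' (try body) → 'N' (try body, no exception) → 'P' (after the try/except). Output: MNP

Answer: MNP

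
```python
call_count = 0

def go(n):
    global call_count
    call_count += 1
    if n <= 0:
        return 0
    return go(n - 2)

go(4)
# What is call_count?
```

Linear recursion stepping by 2: 3 calls from n=4 down to ≤0.

Answer: 3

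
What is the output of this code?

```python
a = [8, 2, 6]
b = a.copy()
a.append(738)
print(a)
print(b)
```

Key concept: list.copy() creates independent copy.
Step by step:
`a = [8, 2, 6]` → a = [8, 2, 6]
`b = a.copy()` → b = [8, 2, 6]
`a.append(738)` → a = [8, 2, 6, 738]
`print(a)` → prints [8, 2, 6, 738]
`print(b)` → prints [8, 2, 6]

Answer:
[8, 2, 6, 738]
[8, 2, 6]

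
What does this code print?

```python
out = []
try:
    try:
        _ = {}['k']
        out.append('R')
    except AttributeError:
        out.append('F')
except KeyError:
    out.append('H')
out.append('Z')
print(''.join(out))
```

Execution trace: 'H' (outer except KeyError) → 'Z' (after the try/except). Output: HZ

Answer: HZ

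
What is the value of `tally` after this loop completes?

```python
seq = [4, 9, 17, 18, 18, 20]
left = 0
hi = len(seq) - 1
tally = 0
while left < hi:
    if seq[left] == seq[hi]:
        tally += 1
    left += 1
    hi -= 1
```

Count matching pairs from ends
`tally` takes the values: 0

Answer: 0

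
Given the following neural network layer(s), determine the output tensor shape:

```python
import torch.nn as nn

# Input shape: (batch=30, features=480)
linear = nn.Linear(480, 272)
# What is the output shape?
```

Input: (30, 480) -> Output: (30, 272)

Answer: (30, 272)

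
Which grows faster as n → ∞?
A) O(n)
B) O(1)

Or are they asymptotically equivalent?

O(n) vs O(1): Higher order terms dominate.

Answer: A) O(n) grows faster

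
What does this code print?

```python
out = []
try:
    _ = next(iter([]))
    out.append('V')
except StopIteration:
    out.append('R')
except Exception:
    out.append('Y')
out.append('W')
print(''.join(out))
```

Execution trace: 'R' (except StopIteration) → 'W' (after the try/except). Output: RW

Answer: RW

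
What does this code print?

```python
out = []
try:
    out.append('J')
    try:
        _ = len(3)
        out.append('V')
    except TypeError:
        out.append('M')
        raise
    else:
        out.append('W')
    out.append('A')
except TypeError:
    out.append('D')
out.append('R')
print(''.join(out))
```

Execution trace: 'J' (try body) → 'M' (inner except TypeError) → 'D' (except TypeError) → 'R' (after the try/except). Output: JMDR

Answer: JMDR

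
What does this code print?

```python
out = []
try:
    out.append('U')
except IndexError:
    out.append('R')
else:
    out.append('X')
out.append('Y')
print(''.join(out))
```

Execution trace: 'U' (try body, no exception) → 'X' (else) → 'Y' (after the try/except). Output: UXY

Answer: UXY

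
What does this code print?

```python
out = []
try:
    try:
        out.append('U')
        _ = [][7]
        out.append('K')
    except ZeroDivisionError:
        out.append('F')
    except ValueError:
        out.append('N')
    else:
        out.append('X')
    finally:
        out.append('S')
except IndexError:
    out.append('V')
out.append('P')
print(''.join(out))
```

Execution trace: 'U' (try body) → 'S' (finally) → 'V' (outer except IndexError) → 'P' (after the try/except). Output: USVP

Answer: USVP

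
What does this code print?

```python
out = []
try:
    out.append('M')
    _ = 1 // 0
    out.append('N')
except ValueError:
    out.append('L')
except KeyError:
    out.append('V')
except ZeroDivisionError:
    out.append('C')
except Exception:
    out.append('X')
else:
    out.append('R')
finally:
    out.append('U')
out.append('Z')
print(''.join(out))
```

Execution trace: 'M' (try body) → 'C' (except ZeroDivisionError) → 'U' (finally) → 'Z' (after the try/except). Output: MCUZ

Answer: MCUZ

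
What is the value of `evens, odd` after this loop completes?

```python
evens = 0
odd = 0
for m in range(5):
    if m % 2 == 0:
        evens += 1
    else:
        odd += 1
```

Count evens and odds in range(5)
`evens, odd` takes the values: (0, 0) → (1, 0) → (1, 1) → (2, 1) → (2, 2) → (3, 2)

Answer: 3, 2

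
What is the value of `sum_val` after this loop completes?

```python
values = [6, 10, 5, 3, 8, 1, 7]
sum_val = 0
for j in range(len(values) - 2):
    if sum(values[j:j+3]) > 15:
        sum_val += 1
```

Count windows with sum > 15
`sum_val` takes the values: 0 → 1 → 2 → 3 → 4

Answer: 4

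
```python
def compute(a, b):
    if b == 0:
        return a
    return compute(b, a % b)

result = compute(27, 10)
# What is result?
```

compute(27, 10) -> compute(10, 7) -> compute(7, 3) -> compute(3, 1) -> compute(1, 0) -> 1

Answer: 1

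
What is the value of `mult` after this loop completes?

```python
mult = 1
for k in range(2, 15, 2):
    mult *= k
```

Product of even numbers 2 to 14
`mult` takes the values: 1 → 2 → 8 → 48 → 384 → 3840 → 46080 → 645120

Answer: 645120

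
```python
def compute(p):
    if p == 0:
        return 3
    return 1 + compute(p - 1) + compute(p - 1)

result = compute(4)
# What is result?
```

compute(p) = 1 + 2·compute(p-1), compute(0)=3. Closed form: (3+1)·2^4 - 1 = 63.

Answer: 63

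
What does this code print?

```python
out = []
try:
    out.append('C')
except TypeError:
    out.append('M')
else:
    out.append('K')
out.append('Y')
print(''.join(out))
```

Execution trace: 'C' (try body, no exception) → 'K' (else) → 'Y' (after the try/except). Output: CKY

Answer: CKY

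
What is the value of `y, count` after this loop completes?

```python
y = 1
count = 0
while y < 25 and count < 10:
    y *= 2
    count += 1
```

Double until >= 25 or 10 iterations
`y, count` takes the values: (1, 0) → (2, 0) → (2, 1) → (4, 1) → (4, 2) → (8, 2) → (8, 3) → (16, 3) → (16, 4) → (32, 4) → (32, 5)

Answer: 32, 5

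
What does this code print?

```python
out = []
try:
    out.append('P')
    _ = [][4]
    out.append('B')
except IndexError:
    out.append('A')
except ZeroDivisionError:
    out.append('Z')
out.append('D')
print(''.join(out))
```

Execution trace: 'P' (try body) → 'A' (except IndexError) → 'D' (after the try/except). Output: PAD

Answer: PAD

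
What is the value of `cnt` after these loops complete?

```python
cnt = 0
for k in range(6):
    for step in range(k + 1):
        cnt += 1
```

Triangle: 1 + 2 + ... + 6
`cnt` takes the values: 0 → 1 → 2 → 3 → 4 → 5 → 6 → 7 → 8 → 9 → 10 → 11 → 12 → 13 → 14 → 15 → 16 → 17 → 18 → 19 → 20 → 21

Answer: 21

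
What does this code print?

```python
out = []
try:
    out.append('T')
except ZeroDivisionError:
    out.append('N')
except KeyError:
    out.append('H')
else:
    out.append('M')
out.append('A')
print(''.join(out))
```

Execution trace: 'T' (try body, no exception) → 'M' (else) → 'A' (after the try/except). Output: TMA

Answer: TMA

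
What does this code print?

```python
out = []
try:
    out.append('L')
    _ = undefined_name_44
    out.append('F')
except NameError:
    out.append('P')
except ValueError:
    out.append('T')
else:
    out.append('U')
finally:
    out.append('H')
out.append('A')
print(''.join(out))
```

Execution trace: 'L' (try body) → 'P' (except NameError) → 'H' (finally) → 'A' (after the try/except). Output: LPHA

Answer: LPHA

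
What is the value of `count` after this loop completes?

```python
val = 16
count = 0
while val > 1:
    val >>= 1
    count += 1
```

Count right shifts until 1
`count` takes the values: 0 → 1 → 2 → 3 → 4

Answer: 4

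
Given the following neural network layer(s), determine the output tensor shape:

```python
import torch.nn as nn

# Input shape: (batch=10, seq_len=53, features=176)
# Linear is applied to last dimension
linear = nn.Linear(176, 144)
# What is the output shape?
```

Input: (10, 53, 176) -> Output: (10, 53, 144)

Answer: (10, 53, 144)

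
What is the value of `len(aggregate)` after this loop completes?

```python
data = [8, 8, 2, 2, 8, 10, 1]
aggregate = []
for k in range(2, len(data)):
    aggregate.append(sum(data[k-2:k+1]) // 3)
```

Number of 3-element averages
`aggregate` takes the values: [] → [6] → [6, 4] → [6, 4, 4] → [6, 4, 4, 6] → [6, 4, 4, 6, 6]
So `len(aggregate)` = 5

Answer: 5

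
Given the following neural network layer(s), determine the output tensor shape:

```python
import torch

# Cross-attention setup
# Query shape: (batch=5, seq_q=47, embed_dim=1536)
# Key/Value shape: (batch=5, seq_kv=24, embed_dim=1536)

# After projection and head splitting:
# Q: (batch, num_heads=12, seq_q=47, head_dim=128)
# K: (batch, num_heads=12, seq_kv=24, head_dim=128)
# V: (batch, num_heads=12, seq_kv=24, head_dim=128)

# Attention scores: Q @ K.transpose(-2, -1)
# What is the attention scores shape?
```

Input: (5, 47, 1536) -> Output: (5, 12, 47, 24)

Answer: (5, 12, 47, 24)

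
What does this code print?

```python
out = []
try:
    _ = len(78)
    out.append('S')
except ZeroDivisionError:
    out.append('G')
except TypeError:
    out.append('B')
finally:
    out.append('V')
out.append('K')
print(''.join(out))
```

Execution trace: 'B' (except TypeError) → 'V' (finally) → 'K' (after the try/except). Output: BVK

Answer: BVK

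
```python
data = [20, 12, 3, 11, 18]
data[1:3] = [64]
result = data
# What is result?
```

Trace:
`data = [20, 12, 3, 11, 18]` → data = [20, 12, 3, 11, 18]
`data[1:3] = [64]` → data = [20, 64, 11, 18]
`result = data` → result = [20, 64, 11, 18]
So result = [20, 64, 11, 18]

Answer: [20, 64, 11, 18]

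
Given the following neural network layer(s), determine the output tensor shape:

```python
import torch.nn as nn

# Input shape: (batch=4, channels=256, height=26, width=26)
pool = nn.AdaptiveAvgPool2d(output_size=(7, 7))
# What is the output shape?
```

Input: (4, 256, 26, 26) -> Output: (4, 256, 7, 7)

Answer: (4, 256, 7, 7)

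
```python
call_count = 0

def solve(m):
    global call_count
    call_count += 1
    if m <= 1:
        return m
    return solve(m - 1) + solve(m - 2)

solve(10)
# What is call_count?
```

Calls(m) = 1 + Calls(m-1) + Calls(m-2); Calls(0)=Calls(1)=1. For m=10 this gives 177.

Answer: 177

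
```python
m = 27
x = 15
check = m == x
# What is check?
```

Trace:
`m = 27` → m = 27
`x = 15` → x = 15
`check = m == x` → check = False
So check = False

Answer: False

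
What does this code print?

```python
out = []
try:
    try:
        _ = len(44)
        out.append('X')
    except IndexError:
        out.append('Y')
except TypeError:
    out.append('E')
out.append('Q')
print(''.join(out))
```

Execution trace: 'E' (outer except TypeError) → 'Q' (after the try/except). Output: EQ

Answer: EQ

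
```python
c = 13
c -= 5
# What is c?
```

Trace:
`c = 13` → c = 13
`c -= 5` → c = 8
So c = 8

Answer: 8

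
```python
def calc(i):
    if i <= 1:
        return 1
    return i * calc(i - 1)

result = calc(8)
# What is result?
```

calc(8) = 8 * 7 * 6 * 5 * 4 * 3 * 2 * 1 = 40320

Answer: 40320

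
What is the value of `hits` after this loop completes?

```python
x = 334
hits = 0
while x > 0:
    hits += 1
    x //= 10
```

Count digits by repeated division by 10
`hits` takes the values: 0 → 1 → 2 → 3

Answer: 3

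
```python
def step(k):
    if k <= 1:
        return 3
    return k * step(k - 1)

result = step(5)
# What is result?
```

step(5) = 5 * 4 * 3 * 2 * 3 = 360

Answer: 360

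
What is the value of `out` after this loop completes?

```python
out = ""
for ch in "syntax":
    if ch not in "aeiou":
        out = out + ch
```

Remove vowels from 'syntax'
`out` takes the values: "" → "s" → "sy" → "syn" → "synt" → "syntx"

Answer: "syntx"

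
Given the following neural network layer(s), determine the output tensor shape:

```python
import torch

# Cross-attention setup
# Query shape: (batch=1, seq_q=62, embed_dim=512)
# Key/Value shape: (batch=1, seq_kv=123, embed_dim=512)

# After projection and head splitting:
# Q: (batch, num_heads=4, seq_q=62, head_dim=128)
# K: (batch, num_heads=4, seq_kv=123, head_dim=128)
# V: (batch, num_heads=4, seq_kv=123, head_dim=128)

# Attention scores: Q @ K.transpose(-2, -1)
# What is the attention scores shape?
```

Input: (1, 62, 512) -> Output: (1, 4, 62, 123)

Answer: (1, 4, 62, 123)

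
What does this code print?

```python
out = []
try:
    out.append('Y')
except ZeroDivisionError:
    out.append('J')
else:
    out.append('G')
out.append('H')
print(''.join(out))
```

Execution trace: 'Y' (try body, no exception) → 'G' (else) → 'H' (after the try/except). Output: YGH

Answer: YGH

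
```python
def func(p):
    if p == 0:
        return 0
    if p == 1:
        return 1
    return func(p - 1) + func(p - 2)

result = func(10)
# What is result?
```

Build up from base cases: func(0)=0, func(1)=1, func(2)=1, func(3)=2, func(4)=3, func(5)=5, func(6)=8, ..., func(10)=55

Answer: 55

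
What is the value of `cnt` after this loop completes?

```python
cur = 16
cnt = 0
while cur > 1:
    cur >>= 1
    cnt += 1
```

Count right shifts until 1
`cnt` takes the values: 0 → 1 → 2 → 3 → 4

Answer: 4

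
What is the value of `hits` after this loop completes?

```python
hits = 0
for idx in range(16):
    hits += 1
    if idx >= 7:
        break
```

Loop breaks when idx reaches 7, hits is 8
`hits` takes the values: 0 → 1 → 2 → 3 → 4 → 5 → 6 → 7 → 8

Answer: 8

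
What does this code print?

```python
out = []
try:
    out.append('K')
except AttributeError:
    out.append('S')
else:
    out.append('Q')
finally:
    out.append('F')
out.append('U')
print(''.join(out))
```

Execution trace: 'K' (try body, no exception) → 'Q' (else) → 'F' (finally) → 'U' (after the try/except). Output: KQFU

Answer: KQFU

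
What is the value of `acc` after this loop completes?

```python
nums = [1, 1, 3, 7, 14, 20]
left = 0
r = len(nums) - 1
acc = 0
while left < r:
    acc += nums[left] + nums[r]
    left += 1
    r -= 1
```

Sum of pairs from ends
`acc` takes the values: 0 → 21 → 36 → 46

Answer: 46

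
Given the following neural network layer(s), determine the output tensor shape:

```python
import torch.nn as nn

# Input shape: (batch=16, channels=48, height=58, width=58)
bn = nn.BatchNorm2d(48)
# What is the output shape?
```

Input: (16, 48, 58, 58) -> Output: (16, 48, 58, 58)

Answer: (16, 48, 58, 58)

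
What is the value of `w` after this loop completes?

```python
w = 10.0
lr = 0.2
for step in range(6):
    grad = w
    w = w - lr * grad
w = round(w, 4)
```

Gradient descent: w = 10.0 * (1 - 0.2)^6
`w` takes the values: 10.0 → 8.0 → 6.4 → 5.12 → 4.096 → 3.2768 → 2.62144 → 2.6214

Answer: 2.6214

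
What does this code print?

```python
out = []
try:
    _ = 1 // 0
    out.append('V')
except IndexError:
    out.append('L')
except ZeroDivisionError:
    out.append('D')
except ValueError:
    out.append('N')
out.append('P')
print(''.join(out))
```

Execution trace: 'D' (except ZeroDivisionError) → 'P' (after the try/except). Output: DP

Answer: DP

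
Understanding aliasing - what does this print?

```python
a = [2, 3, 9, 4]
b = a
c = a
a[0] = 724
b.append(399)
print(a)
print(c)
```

Key concept: multiple aliases.
Step by step:
`a = [2, 3, 9, 4]` → a = [2, 3, 9, 4]
`b = a` → b = [2, 3, 9, 4] (same object as a)
`c = a` → c = [2, 3, 9, 4] (same object as a, b)
`a[0] = 724` → a = [724, 3, 9, 4] (same object as b, c); b = [724, 3, 9, 4] (same object as a, c); c = [724, 3, 9, 4] (same object as a, b)
`b.append(399)` → a = [724, 3, 9, 4, 399] (same object as b, c); b = [724, 3, 9, 4, 399] (same object as a, c); c = [724, 3, 9, 4, 399] (same object as a, b)
`print(a)` → prints [724, 3, 9, 4, 399]
`print(c)` → prints [724, 3, 9, 4, 399]

Answer:
[724, 3, 9, 4, 399]
[724, 3, 9, 4, 399]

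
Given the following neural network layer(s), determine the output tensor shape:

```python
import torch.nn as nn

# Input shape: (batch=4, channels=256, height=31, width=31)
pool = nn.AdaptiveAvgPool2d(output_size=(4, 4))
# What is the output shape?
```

Input: (4, 256, 31, 31) -> Output: (4, 256, 4, 4)

Answer: (4, 256, 4, 4)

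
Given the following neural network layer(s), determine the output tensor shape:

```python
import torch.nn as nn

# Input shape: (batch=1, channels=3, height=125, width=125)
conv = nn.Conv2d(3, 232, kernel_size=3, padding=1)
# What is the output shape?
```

Input: (1, 3, 125, 125) -> Output: (1, 232, 125, 125)

Answer: (1, 232, 125, 125)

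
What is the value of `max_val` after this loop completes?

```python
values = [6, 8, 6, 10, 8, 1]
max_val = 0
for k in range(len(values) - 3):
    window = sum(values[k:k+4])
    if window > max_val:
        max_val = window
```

Max sum of 4-element window in [6, 8, 6, 10, 8, 1]
`max_val` takes the values: 0 → 30 → 32

Answer: 32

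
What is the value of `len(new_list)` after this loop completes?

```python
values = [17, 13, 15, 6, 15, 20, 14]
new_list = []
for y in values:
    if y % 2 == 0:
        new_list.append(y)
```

Count even numbers in [17, 13, 15, 6, 15, 20, 14]
`new_list` takes the values: [] → [6] → [6, 20] → [6, 20, 14]
So `len(new_list)` = 3

Answer: 3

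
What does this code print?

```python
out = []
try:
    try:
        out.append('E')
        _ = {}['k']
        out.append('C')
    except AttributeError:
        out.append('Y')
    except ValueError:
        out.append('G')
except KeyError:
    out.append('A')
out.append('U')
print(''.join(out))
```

Execution trace: 'E' (try body) → 'A' (outer except KeyError) → 'U' (after the try/except). Output: EAU

Answer: EAU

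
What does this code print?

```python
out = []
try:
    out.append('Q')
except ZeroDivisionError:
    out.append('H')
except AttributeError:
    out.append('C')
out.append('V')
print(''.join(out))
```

Execution trace: 'Q' (try body, no exception) → 'V' (after the try/except). Output: QV

Answer: QV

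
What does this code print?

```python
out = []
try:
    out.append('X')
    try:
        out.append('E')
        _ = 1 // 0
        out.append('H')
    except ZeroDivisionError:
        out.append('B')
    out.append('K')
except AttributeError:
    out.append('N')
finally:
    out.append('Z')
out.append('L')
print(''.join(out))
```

Execution trace: 'X' (try body) → 'E' (inner try body) → 'B' (inner except ZeroDivisionError) → 'K' (try body, no exception) → 'Z' (finally) → 'L' (after the try/except). Output: XEBKZL

Answer: XEBKZL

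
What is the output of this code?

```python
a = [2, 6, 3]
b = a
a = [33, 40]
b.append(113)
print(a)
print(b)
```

Key concept: rebinding vs mutation: a is rebound to a new list, b still points at the original.
Step by step:
`a = [2, 6, 3]` → a = [2, 6, 3]
`b = a` → b = [2, 6, 3] (same object as a)
`a = [33, 40]` → a = [33, 40]
`b.append(113)` → b = [2, 6, 3, 113]
`print(a)` → prints [33, 40]
`print(b)` → prints [2, 6, 3, 113]

Answer:
[33, 40]
[2, 6, 3, 113]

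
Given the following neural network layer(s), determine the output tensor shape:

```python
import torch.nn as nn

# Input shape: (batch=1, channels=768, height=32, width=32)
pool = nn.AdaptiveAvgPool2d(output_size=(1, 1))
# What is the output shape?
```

Input: (1, 768, 32, 32) -> Output: (1, 768, 1, 1)

Answer: (1, 768, 1, 1)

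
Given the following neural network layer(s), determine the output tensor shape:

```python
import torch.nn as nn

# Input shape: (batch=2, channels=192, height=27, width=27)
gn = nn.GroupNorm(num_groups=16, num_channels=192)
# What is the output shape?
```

Input: (2, 192, 27, 27) -> Output: (2, 192, 27, 27)

Answer: (2, 192, 27, 27)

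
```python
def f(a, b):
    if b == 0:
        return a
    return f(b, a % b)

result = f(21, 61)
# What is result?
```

f(21, 61) -> f(61, 21) -> f(21, 19) -> f(19, 2) -> f(2, 1) -> f(1, 0) -> 1

Answer: 1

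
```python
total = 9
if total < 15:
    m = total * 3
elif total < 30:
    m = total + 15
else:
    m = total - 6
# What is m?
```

Trace:
`total = 9` → total = 9
`if total < 15: ...` → total < 15 is True → m = 27
So m = 27

Answer: 27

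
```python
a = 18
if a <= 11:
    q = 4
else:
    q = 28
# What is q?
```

Trace:
`a = 18` → a = 18
`if a <= 11: ...` → a <= 11 is False, take else branch → q = 28
So q = 28

Answer: 28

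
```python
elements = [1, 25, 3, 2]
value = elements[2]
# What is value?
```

Trace:
`elements = [1, 25, 3, 2]` → elements = [1, 25, 3, 2]
`value = elements[2]` → value = 3
So value = 3

Answer: 3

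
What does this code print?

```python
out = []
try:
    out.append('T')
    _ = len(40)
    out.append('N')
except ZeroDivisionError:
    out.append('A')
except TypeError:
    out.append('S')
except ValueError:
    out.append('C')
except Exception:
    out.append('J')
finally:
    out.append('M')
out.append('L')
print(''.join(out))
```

Execution trace: 'T' (try body) → 'S' (except TypeError) → 'M' (finally) → 'L' (after the try/except). Output: TSML

Answer: TSML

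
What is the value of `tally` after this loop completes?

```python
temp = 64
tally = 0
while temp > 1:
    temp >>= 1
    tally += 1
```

Count right shifts until 1
`tally` takes the values: 0 → 1 → 2 → 3 → 4 → 5 → 6

Answer: 6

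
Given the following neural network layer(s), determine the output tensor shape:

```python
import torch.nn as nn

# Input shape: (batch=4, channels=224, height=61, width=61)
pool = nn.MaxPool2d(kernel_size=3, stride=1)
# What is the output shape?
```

Input: (4, 224, 61, 61) -> Output: (4, 224, 59, 59)

Answer: (4, 224, 59, 59)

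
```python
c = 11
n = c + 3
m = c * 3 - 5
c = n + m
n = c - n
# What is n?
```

Trace:
`c = 11` → c = 11
`n = c + 3` → n = 14
`m = c * 3 - 5` → m = 28
`c = n + m` → c = 42
`n = c - n` → n = 28
So n = 28

Answer: 28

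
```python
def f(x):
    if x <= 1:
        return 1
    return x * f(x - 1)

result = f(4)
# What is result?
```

f(4) = 4 * 3 * 2 * 1 = 24

Answer: 24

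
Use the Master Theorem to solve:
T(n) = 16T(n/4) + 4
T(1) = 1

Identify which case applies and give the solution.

a=16, b=4, f(n)=4. log_4(16) = 2. Since c=0 < 2, Case 1 applies: T(n) = Θ(n^log_b(a)) = O(n^2).

Answer: O(n^2) - Case 1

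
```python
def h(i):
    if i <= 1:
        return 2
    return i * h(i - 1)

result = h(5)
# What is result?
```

h(5) = 5 * 4 * 3 * 2 * 2 = 240

Answer: 240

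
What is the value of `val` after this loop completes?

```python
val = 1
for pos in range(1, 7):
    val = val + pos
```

Start at 1, add 1 through 6
`val` takes the values: 1 → 2 → 4 → 7 → 11 → 16 → 22

Answer: 22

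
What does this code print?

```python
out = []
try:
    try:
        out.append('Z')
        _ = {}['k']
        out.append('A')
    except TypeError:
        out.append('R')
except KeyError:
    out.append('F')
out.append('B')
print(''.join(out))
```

Execution trace: 'Z' (try body) → 'F' (outer except KeyError) → 'B' (after the try/except). Output: ZFB

Answer: ZFB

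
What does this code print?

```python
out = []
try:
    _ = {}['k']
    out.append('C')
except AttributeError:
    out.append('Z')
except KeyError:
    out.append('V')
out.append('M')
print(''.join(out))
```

Execution trace: 'V' (except KeyError) → 'M' (after the try/except). Output: VM

Answer: VM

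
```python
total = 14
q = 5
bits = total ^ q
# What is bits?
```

Trace:
`total = 14` → total = 14
`q = 5` → q = 5
`bits = total ^ q` → bits = 11
So bits = 11

Answer: 11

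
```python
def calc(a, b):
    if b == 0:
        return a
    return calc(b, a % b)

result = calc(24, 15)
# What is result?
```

calc(24, 15) -> calc(15, 9) -> calc(9, 6) -> calc(6, 3) -> calc(3, 0) -> 3

Answer: 3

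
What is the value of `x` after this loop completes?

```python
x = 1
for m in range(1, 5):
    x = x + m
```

Start at 1, add 1 through 4
`x` takes the values: 1 → 2 → 4 → 7 → 11

Answer: 11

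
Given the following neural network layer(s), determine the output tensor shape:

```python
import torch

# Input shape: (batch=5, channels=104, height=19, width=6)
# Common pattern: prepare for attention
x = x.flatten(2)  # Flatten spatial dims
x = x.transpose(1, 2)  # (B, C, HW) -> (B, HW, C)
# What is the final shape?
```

Input: (5, 104, 19, 6) -> after flatten(2): (5, 104, 114) -> Output: (5, 114, 104)

Answer: (5, 114, 104)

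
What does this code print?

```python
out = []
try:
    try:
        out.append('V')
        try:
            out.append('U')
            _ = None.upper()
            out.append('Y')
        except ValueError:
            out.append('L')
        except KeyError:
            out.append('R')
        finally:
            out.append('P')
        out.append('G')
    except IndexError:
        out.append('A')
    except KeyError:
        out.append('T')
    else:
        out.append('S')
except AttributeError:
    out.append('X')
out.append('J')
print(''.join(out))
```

Execution trace: 'V' (try body) → 'U' (inner try body) → 'P' (inner finally) → 'X' (outer except AttributeError) → 'J' (after the try/except). Output: VUPXJ

Answer: VUPXJ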